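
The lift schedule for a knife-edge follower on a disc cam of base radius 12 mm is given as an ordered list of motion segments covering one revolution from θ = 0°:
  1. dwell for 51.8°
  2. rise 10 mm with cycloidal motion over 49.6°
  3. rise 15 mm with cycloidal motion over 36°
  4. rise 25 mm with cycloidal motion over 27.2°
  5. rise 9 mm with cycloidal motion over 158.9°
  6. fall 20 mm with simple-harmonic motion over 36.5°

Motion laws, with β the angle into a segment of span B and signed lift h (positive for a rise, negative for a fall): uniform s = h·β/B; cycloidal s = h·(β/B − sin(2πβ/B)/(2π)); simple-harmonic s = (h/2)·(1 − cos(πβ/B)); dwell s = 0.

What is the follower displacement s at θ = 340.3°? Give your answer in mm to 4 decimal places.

seg 1 [0°–51.8°] dwell: s stays 0.0000
seg 2 [51.8°–101.4°] cycloidal, h=10: full span → s += 10 → s = 10.0000
seg 3 [101.4°–137.4°] cycloidal, h=15: full span → s += 15 → s = 25.0000
seg 4 [137.4°–164.6°] cycloidal, h=25: full span → s += 25 → s = 50.0000
seg 5 [164.6°–323.5°] cycloidal, h=9: full span → s += 9 → s = 59.0000
seg 6 [323.5°–360°] simple-harmonic, h=-20: θ=340.3° here. β=16.8, B=36.5. -20/2·(1 − cos(π·0.4603)) = -8.7552 → s = 50.2448

50.2448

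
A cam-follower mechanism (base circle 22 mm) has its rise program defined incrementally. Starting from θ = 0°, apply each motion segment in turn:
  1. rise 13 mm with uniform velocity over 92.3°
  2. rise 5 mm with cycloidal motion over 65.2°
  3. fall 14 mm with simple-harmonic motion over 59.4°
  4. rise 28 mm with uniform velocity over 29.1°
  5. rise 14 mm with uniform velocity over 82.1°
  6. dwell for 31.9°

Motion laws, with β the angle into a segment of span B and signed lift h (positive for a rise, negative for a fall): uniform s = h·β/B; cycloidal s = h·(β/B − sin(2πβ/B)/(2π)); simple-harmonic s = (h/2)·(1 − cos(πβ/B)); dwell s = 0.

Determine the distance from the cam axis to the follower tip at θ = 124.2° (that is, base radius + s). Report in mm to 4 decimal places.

seg 1 [0°–92.3°] uniform, h=13: full span → s += 13 → s = 13.0000
seg 2 [92.3°–157.5°] cycloidal, h=5: θ=124.2° here. β=31.9, B=65.2. 5·(0.4893 − sin(2π·0.4893)/(2π)) = 2.3927 → s = 15.3927
radial distance = base radius + s = 22 + 15.3927 = 37.3927

37.3927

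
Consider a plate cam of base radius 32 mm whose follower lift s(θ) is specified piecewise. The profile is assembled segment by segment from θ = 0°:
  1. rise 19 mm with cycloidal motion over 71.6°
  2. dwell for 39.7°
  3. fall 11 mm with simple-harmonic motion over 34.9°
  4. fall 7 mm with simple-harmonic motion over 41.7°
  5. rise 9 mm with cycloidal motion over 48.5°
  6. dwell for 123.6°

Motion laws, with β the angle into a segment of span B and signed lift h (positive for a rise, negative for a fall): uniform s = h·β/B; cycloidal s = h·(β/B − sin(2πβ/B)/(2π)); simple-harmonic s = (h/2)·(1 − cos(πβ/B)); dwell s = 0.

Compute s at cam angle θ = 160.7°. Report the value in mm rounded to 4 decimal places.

seg 1 [0°–71.6°] cycloidal, h=19: full span → s += 19 → s = 19.0000
seg 2 [71.6°–111.3°] dwell: s stays 19.0000
seg 3 [111.3°–146.2°] simple-harmonic, h=-11: full span → s += -11 → s = 8.0000
seg 4 [146.2°–187.9°] simple-harmonic, h=-7: θ=160.7° here. β=14.5, B=41.7. -7/2·(1 − cos(π·0.3477)) = -1.8888 → s = 6.1112

6.1112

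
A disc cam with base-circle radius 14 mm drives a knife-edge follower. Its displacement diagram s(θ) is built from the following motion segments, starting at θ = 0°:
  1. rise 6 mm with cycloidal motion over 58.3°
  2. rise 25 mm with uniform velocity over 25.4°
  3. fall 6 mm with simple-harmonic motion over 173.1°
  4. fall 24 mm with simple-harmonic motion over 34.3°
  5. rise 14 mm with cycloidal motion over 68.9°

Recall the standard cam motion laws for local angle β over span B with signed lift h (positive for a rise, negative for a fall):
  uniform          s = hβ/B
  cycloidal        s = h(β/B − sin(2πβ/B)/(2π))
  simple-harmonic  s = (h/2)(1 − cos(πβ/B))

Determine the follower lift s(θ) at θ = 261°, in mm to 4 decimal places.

seg 1 [0°–58.3°] cycloidal, h=6: full span → s += 6 → s = 6.0000
seg 2 [58.3°–83.7°] uniform, h=25: full span → s += 25 → s = 31.0000
seg 3 [83.7°–256.8°] simple-harmonic, h=-6: full span → s += -6 → s = 25.0000
seg 4 [256.8°–291.1°] simple-harmonic, h=-24: θ=261° here. β=4.2, B=34.3. -24/2·(1 − cos(π·0.1224)) = -0.8770 → s = 24.1230

24.1230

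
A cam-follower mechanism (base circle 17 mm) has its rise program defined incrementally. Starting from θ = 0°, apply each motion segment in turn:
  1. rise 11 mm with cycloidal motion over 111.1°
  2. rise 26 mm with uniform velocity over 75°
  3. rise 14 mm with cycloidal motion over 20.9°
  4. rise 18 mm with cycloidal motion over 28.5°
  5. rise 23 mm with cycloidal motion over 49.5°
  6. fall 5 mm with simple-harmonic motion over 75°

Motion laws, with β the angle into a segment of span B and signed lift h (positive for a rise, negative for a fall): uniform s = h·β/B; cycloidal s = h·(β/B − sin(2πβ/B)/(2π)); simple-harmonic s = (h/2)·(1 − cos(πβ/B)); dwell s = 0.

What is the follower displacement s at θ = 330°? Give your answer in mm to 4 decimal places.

seg 1 [0°–111.1°] cycloidal, h=11: full span → s += 11 → s = 11.0000
seg 2 [111.1°–186.1°] uniform, h=26: full span → s += 26 → s = 37.0000
seg 3 [186.1°–207°] cycloidal, h=14: full span → s += 14 → s = 51.0000
seg 4 [207°–235.5°] cycloidal, h=18: full span → s += 18 → s = 69.0000
seg 5 [235.5°–285°] cycloidal, h=23: full span → s += 23 → s = 92.0000
seg 6 [285°–360°] simple-harmonic, h=-5: θ=330° here. β=45, B=75. -5/2·(1 − cos(π·0.6000)) = -3.2725 → s = 88.7275

88.7275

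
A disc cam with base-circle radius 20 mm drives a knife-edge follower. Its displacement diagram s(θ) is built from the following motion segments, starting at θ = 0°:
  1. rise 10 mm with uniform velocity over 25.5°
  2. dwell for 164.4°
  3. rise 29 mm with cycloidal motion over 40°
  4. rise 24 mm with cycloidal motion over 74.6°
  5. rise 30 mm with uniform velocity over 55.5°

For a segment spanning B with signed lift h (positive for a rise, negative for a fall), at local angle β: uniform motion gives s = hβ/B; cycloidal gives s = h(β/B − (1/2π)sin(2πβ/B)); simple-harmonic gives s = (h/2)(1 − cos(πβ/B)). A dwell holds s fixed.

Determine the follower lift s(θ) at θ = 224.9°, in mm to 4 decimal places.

seg 1 [0°–25.5°] uniform, h=10: full span → s += 10 → s = 10.0000
seg 2 [25.5°–189.9°] dwell: s stays 10.0000
seg 3 [189.9°–229.9°] cycloidal, h=29: θ=224.9° here. β=35, B=40. 29·(0.8750 − sin(2π·0.8750)/(2π)) = 28.6386 → s = 38.6386

38.6386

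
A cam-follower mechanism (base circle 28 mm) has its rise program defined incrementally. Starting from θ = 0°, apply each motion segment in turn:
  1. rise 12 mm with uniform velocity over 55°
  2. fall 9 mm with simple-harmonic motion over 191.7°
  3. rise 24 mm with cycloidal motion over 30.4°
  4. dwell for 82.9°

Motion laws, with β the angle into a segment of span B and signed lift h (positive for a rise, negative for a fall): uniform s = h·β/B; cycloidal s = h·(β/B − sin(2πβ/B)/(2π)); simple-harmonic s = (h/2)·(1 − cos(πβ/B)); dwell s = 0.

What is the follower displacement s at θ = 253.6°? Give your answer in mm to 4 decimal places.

seg 1 [0°–55°] uniform, h=12: full span → s += 12 → s = 12.0000
seg 2 [55°–246.7°] simple-harmonic, h=-9: full span → s += -9 → s = 3.0000
seg 3 [246.7°–277.1°] cycloidal, h=24: θ=253.6° here. β=6.9, B=30.4. 24·(0.2270 − sin(2π·0.2270)/(2π)) = 1.6676 → s = 4.6676

4.6676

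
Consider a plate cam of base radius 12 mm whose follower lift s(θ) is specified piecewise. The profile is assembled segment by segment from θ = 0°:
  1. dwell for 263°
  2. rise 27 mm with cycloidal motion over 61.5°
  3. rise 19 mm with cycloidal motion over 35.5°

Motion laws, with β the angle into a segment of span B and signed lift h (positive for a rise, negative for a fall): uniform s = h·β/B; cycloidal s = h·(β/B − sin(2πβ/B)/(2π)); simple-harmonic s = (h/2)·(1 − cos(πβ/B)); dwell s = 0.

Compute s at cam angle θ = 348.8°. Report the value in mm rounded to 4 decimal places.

seg 1 [0°–263°] dwell: s stays 0.0000
seg 2 [263°–324.5°] cycloidal, h=27: full span → s += 27 → s = 27.0000
seg 3 [324.5°–360°] cycloidal, h=19: θ=348.8° here. β=24.3, B=35.5. 19·(0.6845 − sin(2π·0.6845)/(2π)) = 15.7771 → s = 42.7771

42.7771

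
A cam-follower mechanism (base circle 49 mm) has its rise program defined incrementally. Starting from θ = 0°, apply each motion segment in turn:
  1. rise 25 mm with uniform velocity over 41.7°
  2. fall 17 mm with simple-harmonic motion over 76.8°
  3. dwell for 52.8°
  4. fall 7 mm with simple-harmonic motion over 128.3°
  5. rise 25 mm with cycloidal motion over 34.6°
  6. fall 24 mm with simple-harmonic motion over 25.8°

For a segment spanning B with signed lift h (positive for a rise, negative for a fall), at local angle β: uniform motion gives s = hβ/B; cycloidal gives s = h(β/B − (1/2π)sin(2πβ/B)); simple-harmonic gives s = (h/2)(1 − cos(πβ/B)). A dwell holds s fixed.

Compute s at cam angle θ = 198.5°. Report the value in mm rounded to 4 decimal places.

seg 1 [0°–41.7°] uniform, h=25: full span → s += 25 → s = 25.0000
seg 2 [41.7°–118.5°] simple-harmonic, h=-17: full span → s += -17 → s = 8.0000
seg 3 [118.5°–171.3°] dwell: s stays 8.0000
seg 4 [171.3°–299.6°] simple-harmonic, h=-7: θ=198.5° here. β=27.2, B=128.3. -7/2·(1 − cos(π·0.2120)) = -0.7480 → s = 7.2520

7.2520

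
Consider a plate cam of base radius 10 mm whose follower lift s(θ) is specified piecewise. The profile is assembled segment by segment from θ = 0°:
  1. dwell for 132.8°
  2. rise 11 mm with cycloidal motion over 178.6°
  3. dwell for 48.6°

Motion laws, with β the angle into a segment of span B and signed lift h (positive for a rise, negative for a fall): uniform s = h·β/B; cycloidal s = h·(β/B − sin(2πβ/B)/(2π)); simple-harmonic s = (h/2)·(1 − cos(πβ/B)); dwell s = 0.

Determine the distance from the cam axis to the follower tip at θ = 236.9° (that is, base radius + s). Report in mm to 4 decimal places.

seg 1 [0°–132.8°] dwell: s stays 0.0000
seg 2 [132.8°–311.4°] cycloidal, h=11: θ=236.9° here. β=104.1, B=178.6. 11·(0.5829 − sin(2π·0.5829)/(2π)) = 7.2824 → s = 7.2824
radial distance = base radius + s = 10 + 7.2824 = 17.2824

17.2824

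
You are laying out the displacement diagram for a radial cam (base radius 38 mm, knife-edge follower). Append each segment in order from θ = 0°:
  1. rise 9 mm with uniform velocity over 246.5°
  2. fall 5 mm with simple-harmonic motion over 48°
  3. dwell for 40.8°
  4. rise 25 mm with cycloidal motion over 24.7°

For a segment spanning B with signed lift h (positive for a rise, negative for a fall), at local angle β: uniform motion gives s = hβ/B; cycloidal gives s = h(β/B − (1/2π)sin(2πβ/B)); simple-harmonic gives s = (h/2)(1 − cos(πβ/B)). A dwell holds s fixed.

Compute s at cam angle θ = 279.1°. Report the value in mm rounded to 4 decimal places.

seg 1 [0°–246.5°] uniform, h=9: full span → s += 9 → s = 9.0000
seg 2 [246.5°–294.5°] simple-harmonic, h=-5: θ=279.1° here. β=32.6, B=48. -5/2·(1 − cos(π·0.6792)) = -3.8340 → s = 5.1660

5.1660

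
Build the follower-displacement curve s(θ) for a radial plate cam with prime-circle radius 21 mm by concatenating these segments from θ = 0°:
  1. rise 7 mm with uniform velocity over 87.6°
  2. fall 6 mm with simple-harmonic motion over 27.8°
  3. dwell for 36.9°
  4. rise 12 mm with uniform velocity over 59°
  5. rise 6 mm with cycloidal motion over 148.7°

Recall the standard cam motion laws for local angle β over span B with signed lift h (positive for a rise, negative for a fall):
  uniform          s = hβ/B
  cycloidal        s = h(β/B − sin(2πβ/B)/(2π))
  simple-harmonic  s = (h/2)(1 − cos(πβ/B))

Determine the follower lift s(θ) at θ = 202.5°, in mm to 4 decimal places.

seg 1 [0°–87.6°] uniform, h=7: full span → s += 7 → s = 7.0000
seg 2 [87.6°–115.4°] simple-harmonic, h=-6: full span → s += -6 → s = 1.0000
seg 3 [115.4°–152.3°] dwell: s stays 1.0000
seg 4 [152.3°–211.3°] uniform, h=12: θ=202.5° here. β=50.2, B=59. 12·50.2/59 = 10.2102 → s = 11.2102

11.2102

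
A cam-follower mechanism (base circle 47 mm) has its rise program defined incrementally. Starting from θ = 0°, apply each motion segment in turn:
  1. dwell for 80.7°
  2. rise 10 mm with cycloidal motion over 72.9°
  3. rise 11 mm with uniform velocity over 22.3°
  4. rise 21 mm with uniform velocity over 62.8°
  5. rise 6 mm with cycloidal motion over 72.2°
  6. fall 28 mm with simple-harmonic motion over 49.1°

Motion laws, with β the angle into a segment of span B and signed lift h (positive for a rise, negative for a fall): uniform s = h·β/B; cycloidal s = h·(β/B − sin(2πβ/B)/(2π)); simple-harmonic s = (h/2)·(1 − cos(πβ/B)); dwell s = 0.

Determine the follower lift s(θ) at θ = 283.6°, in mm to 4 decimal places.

seg 1 [0°–80.7°] dwell: s stays 0.0000
seg 2 [80.7°–153.6°] cycloidal, h=10: full span → s += 10 → s = 10.0000
seg 3 [153.6°–175.9°] uniform, h=11: full span → s += 11 → s = 21.0000
seg 4 [175.9°–238.7°] uniform, h=21: full span → s += 21 → s = 42.0000
seg 5 [238.7°–310.9°] cycloidal, h=6: θ=283.6° here. β=44.9, B=72.2. 6·(0.6219 − sin(2π·0.6219)/(2π)) = 4.3932 → s = 46.3932

46.3932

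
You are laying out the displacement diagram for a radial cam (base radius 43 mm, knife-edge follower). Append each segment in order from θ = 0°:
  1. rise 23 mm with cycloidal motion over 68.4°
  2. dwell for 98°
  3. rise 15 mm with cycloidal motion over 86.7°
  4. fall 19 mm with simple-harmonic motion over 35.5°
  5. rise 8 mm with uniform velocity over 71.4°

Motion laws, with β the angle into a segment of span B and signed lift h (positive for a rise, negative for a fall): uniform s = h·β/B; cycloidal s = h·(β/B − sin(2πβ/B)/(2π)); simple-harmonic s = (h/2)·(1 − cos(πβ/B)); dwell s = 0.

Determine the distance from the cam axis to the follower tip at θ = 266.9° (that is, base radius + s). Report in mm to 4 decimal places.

seg 1 [0°–68.4°] cycloidal, h=23: full span → s += 23 → s = 23.0000
seg 2 [68.4°–166.4°] dwell: s stays 23.0000
seg 3 [166.4°–253.1°] cycloidal, h=15: full span → s += 15 → s = 38.0000
seg 4 [253.1°–288.6°] simple-harmonic, h=-19: θ=266.9° here. β=13.8, B=35.5. -19/2·(1 − cos(π·0.3887)) = -6.2464 → s = 31.7536
radial distance = base radius + s = 43 + 31.7536 = 74.7536

74.7536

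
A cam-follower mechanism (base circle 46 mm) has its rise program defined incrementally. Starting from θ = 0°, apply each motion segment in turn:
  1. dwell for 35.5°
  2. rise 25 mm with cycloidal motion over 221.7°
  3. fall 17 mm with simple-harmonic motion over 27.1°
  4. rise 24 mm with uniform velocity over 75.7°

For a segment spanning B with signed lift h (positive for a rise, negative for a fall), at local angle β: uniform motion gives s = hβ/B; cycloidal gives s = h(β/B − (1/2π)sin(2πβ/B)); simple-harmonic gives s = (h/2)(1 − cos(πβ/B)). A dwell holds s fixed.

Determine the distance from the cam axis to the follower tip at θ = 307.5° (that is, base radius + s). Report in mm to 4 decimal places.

seg 1 [0°–35.5°] dwell: s stays 0.0000
seg 2 [35.5°–257.2°] cycloidal, h=25: full span → s += 25 → s = 25.0000
seg 3 [257.2°–284.3°] simple-harmonic, h=-17: full span → s += -17 → s = 8.0000
seg 4 [284.3°–360°] uniform, h=24: θ=307.5° here. β=23.2, B=75.7. 24·23.2/75.7 = 7.3554 → s = 15.3554
radial distance = base radius + s = 46 + 15.3554 = 61.3554

61.3554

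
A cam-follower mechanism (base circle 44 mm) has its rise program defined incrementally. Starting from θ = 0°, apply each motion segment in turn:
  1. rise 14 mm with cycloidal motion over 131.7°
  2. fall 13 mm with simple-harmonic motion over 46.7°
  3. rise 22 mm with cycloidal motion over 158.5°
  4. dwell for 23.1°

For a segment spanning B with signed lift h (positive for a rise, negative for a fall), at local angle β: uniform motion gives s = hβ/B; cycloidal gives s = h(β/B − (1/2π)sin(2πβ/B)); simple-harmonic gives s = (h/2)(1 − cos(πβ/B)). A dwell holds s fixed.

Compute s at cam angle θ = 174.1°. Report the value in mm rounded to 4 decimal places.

seg 1 [0°–131.7°] cycloidal, h=14: full span → s += 14 → s = 14.0000
seg 2 [131.7°–178.4°] simple-harmonic, h=-13: θ=174.1° here. β=42.4, B=46.7. -13/2·(1 − cos(π·0.9079)) = -12.7299 → s = 1.2701

1.2701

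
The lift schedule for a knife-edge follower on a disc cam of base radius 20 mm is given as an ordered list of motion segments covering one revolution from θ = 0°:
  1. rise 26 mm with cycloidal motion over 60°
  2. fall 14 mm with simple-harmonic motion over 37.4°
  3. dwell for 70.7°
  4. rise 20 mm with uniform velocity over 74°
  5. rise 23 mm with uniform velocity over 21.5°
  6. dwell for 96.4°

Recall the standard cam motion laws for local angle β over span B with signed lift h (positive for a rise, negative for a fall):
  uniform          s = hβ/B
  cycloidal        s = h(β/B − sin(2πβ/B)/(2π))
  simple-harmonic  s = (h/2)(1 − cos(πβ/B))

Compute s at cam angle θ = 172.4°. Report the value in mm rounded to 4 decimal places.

seg 1 [0°–60°] cycloidal, h=26: full span → s += 26 → s = 26.0000
seg 2 [60°–97.4°] simple-harmonic, h=-14: full span → s += -14 → s = 12.0000
seg 3 [97.4°–168.1°] dwell: s stays 12.0000
seg 4 [168.1°–242.1°] uniform, h=20: θ=172.4° here. β=4.3, B=74. 20·4.3/74 = 1.1622 → s = 13.1622

13.1622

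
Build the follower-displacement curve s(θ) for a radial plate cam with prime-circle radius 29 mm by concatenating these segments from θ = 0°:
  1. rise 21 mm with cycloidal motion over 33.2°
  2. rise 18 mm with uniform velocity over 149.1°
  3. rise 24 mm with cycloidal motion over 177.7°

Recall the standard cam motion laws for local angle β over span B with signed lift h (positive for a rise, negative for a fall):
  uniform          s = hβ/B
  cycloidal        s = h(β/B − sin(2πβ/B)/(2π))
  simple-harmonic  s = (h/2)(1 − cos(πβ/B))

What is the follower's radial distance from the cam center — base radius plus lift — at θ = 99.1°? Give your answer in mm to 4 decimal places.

seg 1 [0°–33.2°] cycloidal, h=21: full span → s += 21 → s = 21.0000
seg 2 [33.2°–182.3°] uniform, h=18: θ=99.1° here. β=65.9, B=149.1. 18·65.9/149.1 = 7.9557 → s = 28.9557
radial distance = base radius + s = 29 + 28.9557 = 57.9557

57.9557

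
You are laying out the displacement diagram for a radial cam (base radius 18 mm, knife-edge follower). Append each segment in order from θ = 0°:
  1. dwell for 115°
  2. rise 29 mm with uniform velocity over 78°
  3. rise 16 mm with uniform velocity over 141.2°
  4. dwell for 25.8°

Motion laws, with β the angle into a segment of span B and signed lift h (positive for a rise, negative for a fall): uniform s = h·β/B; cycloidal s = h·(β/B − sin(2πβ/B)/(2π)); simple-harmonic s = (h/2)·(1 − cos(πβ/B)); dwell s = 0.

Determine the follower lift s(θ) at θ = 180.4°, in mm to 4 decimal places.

seg 1 [0°–115°] dwell: s stays 0.0000
seg 2 [115°–193°] uniform, h=29: θ=180.4° here. β=65.4, B=78. 29·65.4/78 = 24.3154 → s = 24.3154

24.3154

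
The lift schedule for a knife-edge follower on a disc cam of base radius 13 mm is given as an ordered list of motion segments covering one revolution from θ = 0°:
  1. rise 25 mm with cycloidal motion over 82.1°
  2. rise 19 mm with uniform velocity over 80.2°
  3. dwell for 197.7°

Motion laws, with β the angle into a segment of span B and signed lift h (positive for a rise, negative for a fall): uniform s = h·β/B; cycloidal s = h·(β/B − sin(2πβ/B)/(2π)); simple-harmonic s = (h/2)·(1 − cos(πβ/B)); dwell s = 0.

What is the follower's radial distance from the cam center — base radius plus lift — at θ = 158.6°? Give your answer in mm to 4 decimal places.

seg 1 [0°–82.1°] cycloidal, h=25: full span → s += 25 → s = 25.0000
seg 2 [82.1°–162.3°] uniform, h=19: θ=158.6° here. β=76.5, B=80.2. 19·76.5/80.2 = 18.1234 → s = 43.1234
radial distance = base radius + s = 13 + 43.1234 = 56.1234

56.1234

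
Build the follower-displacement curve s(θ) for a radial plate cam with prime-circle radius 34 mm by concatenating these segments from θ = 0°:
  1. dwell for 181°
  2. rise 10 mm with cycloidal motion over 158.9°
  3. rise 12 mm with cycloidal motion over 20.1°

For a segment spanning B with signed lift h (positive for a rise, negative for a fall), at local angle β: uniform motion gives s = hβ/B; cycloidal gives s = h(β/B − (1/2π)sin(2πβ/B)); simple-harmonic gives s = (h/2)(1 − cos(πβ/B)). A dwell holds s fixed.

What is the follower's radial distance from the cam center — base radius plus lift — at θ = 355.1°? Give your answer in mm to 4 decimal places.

seg 1 [0°–181°] dwell: s stays 0.0000
seg 2 [181°–339.9°] cycloidal, h=10: full span → s += 10 → s = 10.0000
seg 3 [339.9°–360°] cycloidal, h=12: θ=355.1° here. β=15.2, B=20.1. 12·(0.7562 − sin(2π·0.7562)/(2π)) = 10.9830 → s = 20.9830
radial distance = base radius + s = 34 + 20.9830 = 54.9830

54.9830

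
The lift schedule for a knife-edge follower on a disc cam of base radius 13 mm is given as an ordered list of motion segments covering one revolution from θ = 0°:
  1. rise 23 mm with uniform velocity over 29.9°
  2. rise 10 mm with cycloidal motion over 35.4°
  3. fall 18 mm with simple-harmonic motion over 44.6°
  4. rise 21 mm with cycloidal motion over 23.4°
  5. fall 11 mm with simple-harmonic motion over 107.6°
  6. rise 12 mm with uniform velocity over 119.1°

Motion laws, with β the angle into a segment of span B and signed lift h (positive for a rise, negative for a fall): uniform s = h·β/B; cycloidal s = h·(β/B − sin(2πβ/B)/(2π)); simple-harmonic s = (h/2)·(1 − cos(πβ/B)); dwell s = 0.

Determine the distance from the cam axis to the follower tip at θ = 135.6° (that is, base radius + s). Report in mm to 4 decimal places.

seg 1 [0°–29.9°] uniform, h=23: full span → s += 23 → s = 23.0000
seg 2 [29.9°–65.3°] cycloidal, h=10: full span → s += 10 → s = 33.0000
seg 3 [65.3°–109.9°] simple-harmonic, h=-18: full span → s += -18 → s = 15.0000
seg 4 [109.9°–133.3°] cycloidal, h=21: full span → s += 21 → s = 36.0000
seg 5 [133.3°–240.9°] simple-harmonic, h=-11: θ=135.6° here. β=2.3, B=107.6. -11/2·(1 − cos(π·0.0214)) = -0.0124 → s = 35.9876
radial distance = base radius + s = 13 + 35.9876 = 48.9876

48.9876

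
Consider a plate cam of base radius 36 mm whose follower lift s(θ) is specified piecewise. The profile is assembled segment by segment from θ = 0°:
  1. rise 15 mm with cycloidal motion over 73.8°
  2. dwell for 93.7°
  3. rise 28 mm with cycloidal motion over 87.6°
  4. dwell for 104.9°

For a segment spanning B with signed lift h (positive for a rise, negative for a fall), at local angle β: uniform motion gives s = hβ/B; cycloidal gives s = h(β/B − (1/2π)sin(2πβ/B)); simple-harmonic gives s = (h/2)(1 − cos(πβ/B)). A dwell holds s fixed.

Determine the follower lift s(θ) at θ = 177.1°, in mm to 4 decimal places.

seg 1 [0°–73.8°] cycloidal, h=15: full span → s += 15 → s = 15.0000
seg 2 [73.8°–167.5°] dwell: s stays 15.0000
seg 3 [167.5°–255.1°] cycloidal, h=28: θ=177.1° here. β=9.6, B=87.6. 28·(0.1096 − sin(2π·0.1096)/(2π)) = 0.2368 → s = 15.2368

15.2368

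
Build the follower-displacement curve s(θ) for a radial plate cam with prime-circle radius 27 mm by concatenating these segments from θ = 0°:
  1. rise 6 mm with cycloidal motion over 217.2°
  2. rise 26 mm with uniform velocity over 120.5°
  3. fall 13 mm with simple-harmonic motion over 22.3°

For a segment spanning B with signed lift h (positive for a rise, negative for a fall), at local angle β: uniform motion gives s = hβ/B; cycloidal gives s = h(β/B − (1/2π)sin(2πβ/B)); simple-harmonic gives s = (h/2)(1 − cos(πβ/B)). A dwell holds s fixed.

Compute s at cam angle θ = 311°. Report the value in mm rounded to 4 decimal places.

seg 1 [0°–217.2°] cycloidal, h=6: full span → s += 6 → s = 6.0000
seg 2 [217.2°–337.7°] uniform, h=26: θ=311° here. β=93.8, B=120.5. 26·93.8/120.5 = 20.2390 → s = 26.2390

26.2390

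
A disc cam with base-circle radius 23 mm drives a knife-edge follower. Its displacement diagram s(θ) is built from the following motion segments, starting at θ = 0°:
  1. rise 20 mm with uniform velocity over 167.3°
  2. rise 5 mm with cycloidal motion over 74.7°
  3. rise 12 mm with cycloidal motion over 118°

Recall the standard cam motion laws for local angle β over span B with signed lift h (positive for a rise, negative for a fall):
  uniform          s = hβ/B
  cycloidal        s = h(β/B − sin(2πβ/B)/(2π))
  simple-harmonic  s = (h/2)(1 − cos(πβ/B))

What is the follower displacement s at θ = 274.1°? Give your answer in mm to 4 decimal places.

seg 1 [0°–167.3°] uniform, h=20: full span → s += 20 → s = 20.0000
seg 2 [167.3°–242°] cycloidal, h=5: full span → s += 5 → s = 25.0000
seg 3 [242°–360°] cycloidal, h=12: θ=274.1° here. β=32.1, B=118. 12·(0.2720 − sin(2π·0.2720)/(2π)) = 1.3728 → s = 26.3728

26.3728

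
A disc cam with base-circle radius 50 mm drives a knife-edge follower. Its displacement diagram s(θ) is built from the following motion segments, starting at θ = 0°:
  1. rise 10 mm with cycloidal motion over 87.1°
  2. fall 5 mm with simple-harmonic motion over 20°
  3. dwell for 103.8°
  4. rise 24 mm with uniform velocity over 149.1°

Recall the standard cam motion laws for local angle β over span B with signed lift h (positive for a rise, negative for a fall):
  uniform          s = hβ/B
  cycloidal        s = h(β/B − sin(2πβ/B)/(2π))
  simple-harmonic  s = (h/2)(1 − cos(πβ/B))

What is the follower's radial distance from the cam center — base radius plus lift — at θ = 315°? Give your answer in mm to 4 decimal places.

seg 1 [0°–87.1°] cycloidal, h=10: full span → s += 10 → s = 10.0000
seg 2 [87.1°–107.1°] simple-harmonic, h=-5: full span → s += -5 → s = 5.0000
seg 3 [107.1°–210.9°] dwell: s stays 5.0000
seg 4 [210.9°–360°] uniform, h=24: θ=315° here. β=104.1, B=149.1. 24·104.1/149.1 = 16.7565 → s = 21.7565
radial distance = base radius + s = 50 + 21.7565 = 71.7565

71.7565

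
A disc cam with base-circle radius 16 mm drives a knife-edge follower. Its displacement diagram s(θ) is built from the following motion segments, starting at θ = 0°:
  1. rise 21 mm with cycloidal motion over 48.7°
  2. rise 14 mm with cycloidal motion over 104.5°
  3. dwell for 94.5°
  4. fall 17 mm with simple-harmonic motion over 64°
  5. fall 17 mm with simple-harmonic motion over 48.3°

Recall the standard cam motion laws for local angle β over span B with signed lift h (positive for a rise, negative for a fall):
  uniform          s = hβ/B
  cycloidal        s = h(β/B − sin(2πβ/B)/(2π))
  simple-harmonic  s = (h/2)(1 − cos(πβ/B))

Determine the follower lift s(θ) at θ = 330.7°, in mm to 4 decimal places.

seg 1 [0°–48.7°] cycloidal, h=21: full span → s += 21 → s = 21.0000
seg 2 [48.7°–153.2°] cycloidal, h=14: full span → s += 14 → s = 35.0000
seg 3 [153.2°–247.7°] dwell: s stays 35.0000
seg 4 [247.7°–311.7°] simple-harmonic, h=-17: full span → s += -17 → s = 18.0000
seg 5 [311.7°–360°] simple-harmonic, h=-17: θ=330.7° here. β=19, B=48.3. -17/2·(1 − cos(π·0.3934)) = -5.7057 → s = 12.2943

12.2943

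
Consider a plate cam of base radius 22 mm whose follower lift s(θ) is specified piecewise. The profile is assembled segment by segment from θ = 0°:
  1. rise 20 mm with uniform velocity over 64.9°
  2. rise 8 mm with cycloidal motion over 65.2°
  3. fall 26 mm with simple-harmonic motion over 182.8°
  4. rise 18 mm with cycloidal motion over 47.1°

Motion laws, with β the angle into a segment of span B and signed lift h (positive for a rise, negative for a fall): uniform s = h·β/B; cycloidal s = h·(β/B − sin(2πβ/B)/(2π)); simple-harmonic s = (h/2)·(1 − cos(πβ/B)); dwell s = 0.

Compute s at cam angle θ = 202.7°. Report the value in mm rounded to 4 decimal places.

seg 1 [0°–64.9°] uniform, h=20: full span → s += 20 → s = 20.0000
seg 2 [64.9°–130.1°] cycloidal, h=8: full span → s += 8 → s = 28.0000
seg 3 [130.1°–312.9°] simple-harmonic, h=-26: θ=202.7° here. β=72.6, B=182.8. -26/2·(1 − cos(π·0.3972)) = -8.8725 → s = 19.1275

19.1275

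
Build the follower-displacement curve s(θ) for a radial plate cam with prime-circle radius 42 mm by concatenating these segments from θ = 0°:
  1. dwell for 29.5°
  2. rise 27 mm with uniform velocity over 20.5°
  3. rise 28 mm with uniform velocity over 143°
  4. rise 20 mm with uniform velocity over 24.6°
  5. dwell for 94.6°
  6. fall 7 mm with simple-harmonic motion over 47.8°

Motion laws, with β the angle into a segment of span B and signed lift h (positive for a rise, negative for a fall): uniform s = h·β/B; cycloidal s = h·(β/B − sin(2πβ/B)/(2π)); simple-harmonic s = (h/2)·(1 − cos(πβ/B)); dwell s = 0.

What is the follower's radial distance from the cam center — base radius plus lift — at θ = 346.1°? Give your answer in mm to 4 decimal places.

seg 1 [0°–29.5°] dwell: s stays 0.0000
seg 2 [29.5°–50°] uniform, h=27: full span → s += 27 → s = 27.0000
seg 3 [50°–193°] uniform, h=28: full span → s += 28 → s = 55.0000
seg 4 [193°–217.6°] uniform, h=20: full span → s += 20 → s = 75.0000
seg 5 [217.6°–312.2°] dwell: s stays 75.0000
seg 6 [312.2°–360°] simple-harmonic, h=-7: θ=346.1° here. β=33.9, B=47.8. -7/2·(1 − cos(π·0.7092)) = -5.6383 → s = 69.3617
radial distance = base radius + s = 42 + 69.3617 = 111.3617

111.3617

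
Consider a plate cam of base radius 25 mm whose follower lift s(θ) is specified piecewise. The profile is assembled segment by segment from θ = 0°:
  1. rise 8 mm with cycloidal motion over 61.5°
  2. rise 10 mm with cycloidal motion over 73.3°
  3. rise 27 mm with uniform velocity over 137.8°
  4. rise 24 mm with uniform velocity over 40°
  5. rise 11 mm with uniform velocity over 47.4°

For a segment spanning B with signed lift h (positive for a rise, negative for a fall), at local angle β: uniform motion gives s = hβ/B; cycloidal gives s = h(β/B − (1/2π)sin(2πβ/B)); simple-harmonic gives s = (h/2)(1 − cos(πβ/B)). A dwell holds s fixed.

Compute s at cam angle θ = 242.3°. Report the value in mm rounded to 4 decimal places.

seg 1 [0°–61.5°] cycloidal, h=8: full span → s += 8 → s = 8.0000
seg 2 [61.5°–134.8°] cycloidal, h=10: full span → s += 10 → s = 18.0000
seg 3 [134.8°–272.6°] uniform, h=27: θ=242.3° here. β=107.5, B=137.8. 27·107.5/137.8 = 21.0631 → s = 39.0631

39.0631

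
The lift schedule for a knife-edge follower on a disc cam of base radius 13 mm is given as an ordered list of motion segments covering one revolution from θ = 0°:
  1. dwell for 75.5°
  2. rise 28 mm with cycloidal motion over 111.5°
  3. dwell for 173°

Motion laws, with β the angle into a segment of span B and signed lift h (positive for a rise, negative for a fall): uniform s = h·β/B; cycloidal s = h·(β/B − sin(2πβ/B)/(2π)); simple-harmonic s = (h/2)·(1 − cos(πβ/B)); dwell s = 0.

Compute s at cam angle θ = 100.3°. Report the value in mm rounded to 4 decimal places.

seg 1 [0°–75.5°] dwell: s stays 0.0000
seg 2 [75.5°–187°] cycloidal, h=28: θ=100.3° here. β=24.8, B=111.5. 28·(0.2224 − sin(2π·0.2224)/(2π)) = 1.8382 → s = 1.8382

1.8382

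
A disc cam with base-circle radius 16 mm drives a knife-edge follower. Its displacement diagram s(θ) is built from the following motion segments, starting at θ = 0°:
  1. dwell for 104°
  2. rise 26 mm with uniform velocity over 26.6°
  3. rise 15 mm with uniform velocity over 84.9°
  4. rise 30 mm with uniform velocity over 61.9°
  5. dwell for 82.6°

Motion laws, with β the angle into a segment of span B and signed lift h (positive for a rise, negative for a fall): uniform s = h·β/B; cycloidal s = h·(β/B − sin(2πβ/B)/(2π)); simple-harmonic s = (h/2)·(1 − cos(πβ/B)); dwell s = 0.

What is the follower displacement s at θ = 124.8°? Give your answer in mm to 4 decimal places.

seg 1 [0°–104°] dwell: s stays 0.0000
seg 2 [104°–130.6°] uniform, h=26: θ=124.8° here. β=20.8, B=26.6. 26·20.8/26.6 = 20.3308 → s = 20.3308

20.3308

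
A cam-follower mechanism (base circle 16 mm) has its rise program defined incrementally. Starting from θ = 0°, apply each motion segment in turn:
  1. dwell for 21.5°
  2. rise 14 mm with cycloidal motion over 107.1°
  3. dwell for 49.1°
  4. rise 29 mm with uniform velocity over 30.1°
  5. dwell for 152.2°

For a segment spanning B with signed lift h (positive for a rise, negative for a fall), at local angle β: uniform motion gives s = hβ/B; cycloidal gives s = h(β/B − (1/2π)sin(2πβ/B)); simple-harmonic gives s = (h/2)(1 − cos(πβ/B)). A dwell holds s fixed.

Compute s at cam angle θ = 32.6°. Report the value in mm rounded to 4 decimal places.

seg 1 [0°–21.5°] dwell: s stays 0.0000
seg 2 [21.5°–128.6°] cycloidal, h=14: θ=32.6° here. β=11.1, B=107.1. 14·(0.1036 − sin(2π·0.1036)/(2π)) = 0.1004 → s = 0.1004

0.1004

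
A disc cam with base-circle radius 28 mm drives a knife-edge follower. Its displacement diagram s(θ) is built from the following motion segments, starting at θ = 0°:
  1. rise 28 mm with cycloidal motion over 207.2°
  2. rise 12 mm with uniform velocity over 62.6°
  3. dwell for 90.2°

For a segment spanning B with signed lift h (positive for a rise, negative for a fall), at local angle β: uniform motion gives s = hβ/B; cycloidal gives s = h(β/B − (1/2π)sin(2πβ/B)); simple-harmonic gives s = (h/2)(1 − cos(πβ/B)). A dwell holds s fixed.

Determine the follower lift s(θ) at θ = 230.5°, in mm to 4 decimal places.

seg 1 [0°–207.2°] cycloidal, h=28: full span → s += 28 → s = 28.0000
seg 2 [207.2°–269.8°] uniform, h=12: θ=230.5° here. β=23.3, B=62.6. 12·23.3/62.6 = 4.4665 → s = 32.4665

32.4665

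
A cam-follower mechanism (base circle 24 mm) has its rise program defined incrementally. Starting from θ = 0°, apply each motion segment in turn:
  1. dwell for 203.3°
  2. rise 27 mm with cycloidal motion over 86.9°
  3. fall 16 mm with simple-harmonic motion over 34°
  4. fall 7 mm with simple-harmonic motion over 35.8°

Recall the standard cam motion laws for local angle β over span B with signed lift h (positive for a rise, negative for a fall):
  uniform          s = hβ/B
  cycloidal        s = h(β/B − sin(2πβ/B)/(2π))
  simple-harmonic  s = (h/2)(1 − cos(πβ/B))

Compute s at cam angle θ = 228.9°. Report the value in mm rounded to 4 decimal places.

seg 1 [0°–203.3°] dwell: s stays 0.0000
seg 2 [203.3°–290.2°] cycloidal, h=27: θ=228.9° here. β=25.6, B=86.9. 27·(0.2946 − sin(2π·0.2946)/(2π)) = 3.8243 → s = 3.8243

3.8243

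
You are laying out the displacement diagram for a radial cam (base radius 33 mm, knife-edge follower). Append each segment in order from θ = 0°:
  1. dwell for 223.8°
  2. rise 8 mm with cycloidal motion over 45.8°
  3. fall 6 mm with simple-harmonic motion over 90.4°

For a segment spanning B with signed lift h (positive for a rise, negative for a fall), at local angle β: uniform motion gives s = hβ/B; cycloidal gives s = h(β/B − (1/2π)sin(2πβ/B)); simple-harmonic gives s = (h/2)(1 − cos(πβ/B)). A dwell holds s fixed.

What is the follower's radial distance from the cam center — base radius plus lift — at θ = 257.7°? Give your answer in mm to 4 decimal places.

seg 1 [0°–223.8°] dwell: s stays 0.0000
seg 2 [223.8°–269.6°] cycloidal, h=8: θ=257.7° here. β=33.9, B=45.8. 8·(0.7402 − sin(2π·0.7402)/(2π)) = 7.1922 → s = 7.1922
radial distance = base radius + s = 33 + 7.1922 = 40.1922

40.1922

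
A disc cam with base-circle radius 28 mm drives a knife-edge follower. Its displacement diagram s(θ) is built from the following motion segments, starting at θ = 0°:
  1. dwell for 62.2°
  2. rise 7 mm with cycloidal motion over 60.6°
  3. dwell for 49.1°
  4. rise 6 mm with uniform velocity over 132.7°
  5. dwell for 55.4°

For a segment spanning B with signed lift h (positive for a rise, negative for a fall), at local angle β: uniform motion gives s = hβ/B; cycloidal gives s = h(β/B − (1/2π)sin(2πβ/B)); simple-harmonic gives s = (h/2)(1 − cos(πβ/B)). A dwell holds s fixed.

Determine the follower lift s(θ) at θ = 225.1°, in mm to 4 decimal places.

seg 1 [0°–62.2°] dwell: s stays 0.0000
seg 2 [62.2°–122.8°] cycloidal, h=7: full span → s += 7 → s = 7.0000
seg 3 [122.8°–171.9°] dwell: s stays 7.0000
seg 4 [171.9°–304.6°] uniform, h=6: θ=225.1° here. β=53.2, B=132.7. 6·53.2/132.7 = 2.4054 → s = 9.4054

9.4054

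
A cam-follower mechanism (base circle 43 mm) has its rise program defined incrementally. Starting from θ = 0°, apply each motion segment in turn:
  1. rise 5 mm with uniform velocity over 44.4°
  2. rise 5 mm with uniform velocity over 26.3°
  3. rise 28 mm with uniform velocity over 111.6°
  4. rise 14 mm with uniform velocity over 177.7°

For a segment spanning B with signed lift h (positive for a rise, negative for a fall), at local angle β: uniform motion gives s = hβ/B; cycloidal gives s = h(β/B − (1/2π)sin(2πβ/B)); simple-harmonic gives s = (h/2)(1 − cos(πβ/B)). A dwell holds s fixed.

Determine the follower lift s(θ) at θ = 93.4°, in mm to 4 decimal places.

seg 1 [0°–44.4°] uniform, h=5: full span → s += 5 → s = 5.0000
seg 2 [44.4°–70.7°] uniform, h=5: full span → s += 5 → s = 10.0000
seg 3 [70.7°–182.3°] uniform, h=28: θ=93.4° here. β=22.7, B=111.6. 28·22.7/111.6 = 5.6953 → s = 15.6953

15.6953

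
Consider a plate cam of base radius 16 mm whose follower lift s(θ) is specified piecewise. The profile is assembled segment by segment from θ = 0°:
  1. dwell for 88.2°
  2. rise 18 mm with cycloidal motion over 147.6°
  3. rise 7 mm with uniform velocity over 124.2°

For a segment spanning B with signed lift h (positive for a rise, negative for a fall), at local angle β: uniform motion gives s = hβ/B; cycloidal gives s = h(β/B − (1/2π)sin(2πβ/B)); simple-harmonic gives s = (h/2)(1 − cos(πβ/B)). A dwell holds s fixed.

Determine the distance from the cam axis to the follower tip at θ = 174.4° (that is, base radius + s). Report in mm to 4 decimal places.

seg 1 [0°–88.2°] dwell: s stays 0.0000
seg 2 [88.2°–235.8°] cycloidal, h=18: θ=174.4° here. β=86.2, B=147.6. 18·(0.5840 − sin(2π·0.5840)/(2π)) = 11.9551 → s = 11.9551
radial distance = base radius + s = 16 + 11.9551 = 27.9551

27.9551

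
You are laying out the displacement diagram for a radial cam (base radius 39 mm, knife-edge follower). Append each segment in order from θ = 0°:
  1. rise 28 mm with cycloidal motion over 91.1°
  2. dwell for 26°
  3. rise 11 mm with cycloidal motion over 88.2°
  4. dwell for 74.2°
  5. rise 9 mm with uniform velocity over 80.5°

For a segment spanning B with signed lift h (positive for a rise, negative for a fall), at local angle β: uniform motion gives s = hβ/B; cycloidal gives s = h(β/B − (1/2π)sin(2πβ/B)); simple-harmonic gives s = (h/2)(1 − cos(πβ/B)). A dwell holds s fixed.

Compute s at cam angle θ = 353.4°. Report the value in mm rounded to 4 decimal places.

seg 1 [0°–91.1°] cycloidal, h=28: full span → s += 28 → s = 28.0000
seg 2 [91.1°–117.1°] dwell: s stays 28.0000
seg 3 [117.1°–205.3°] cycloidal, h=11: full span → s += 11 → s = 39.0000
seg 4 [205.3°–279.5°] dwell: s stays 39.0000
seg 5 [279.5°–360°] uniform, h=9: θ=353.4° here. β=73.9, B=80.5. 9·73.9/80.5 = 8.2621 → s = 47.2621

47.2621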